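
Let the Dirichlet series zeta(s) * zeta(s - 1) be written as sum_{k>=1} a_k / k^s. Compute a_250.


Convolution gives a_k = sum_{d | k} d * 1 = sum_{d | k} d = sigma(k), the sum of positive divisors of k.
For k = 250, the divisors are 1, 2, 5, 10, 25, 50, 125, 250, so
sigma(250) = 1 + 2 + 5 + 10 + 25 + 50 + 125 + 250 = 468.

468


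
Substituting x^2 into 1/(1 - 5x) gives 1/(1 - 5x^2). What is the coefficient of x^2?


The coefficient of x^(2m) in 1/(1 - 5x^2) is 5^m.
With n = 2 = 2*1, the coefficient is 5^1 = 5.

5


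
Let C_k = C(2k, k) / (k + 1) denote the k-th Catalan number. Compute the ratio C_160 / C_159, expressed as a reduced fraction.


Using C_k = (2k)! / (k! (k+1)!), the ratio C_{k+1}/C_k simplifies to
C_{k+1}/C_k = [(2k+2)! / ((k+1)! (k+2)!)] * [k! (k+1)! / (2k)!]
 = (2k+2)(2k+1) / ((k+1)(k+2)) = 2(2k+1) / (k+2).
For k = 159: 2(2*159 + 1) / (159 + 2) = 638/161 = 638/161.

638/161


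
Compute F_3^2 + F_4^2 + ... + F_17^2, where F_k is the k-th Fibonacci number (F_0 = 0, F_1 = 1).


There is a standard identity sum_{k=0}^{N} F_k^2 = F_N * F_{N+1} (proved inductively from the telescoping relation F_k^2 = F_k F_{k+1} - F_{k-1} F_k). Then
sum_{k=3}^{17} F_k^2 = F_17 F_18 - F_2 F_3.
Computing: F_17 = 1597, F_18 = 2584, F_2 = 1, F_3 = 2.
Sum = 1597 * 2584 - 1 * 2 = 4126646.

4126646


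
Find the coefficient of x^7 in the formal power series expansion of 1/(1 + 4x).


Write 1/(1 + c x) = 1/(1 - (-c) x) and apply the geometric-series identity
1/(1 - y) = sum_{k>=0} y^k to get 1/(1 + c x) = sum_{k>=0} (-c)^k x^k.
So the coefficient of x^k is (-c)^k = (-1)^k * c^k.
Here c = 4 and k = 7:
(-4)^7 = -1 * 16384 = -16384

-16384


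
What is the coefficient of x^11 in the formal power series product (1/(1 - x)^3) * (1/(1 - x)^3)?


Combine the factors: (1/(1 - x)^3) * (1/(1 - x)^3) = 1/(1 - x)^6.
Then use 1/(1 - x)^r = sum_{k>=0} C(k + r - 1, r - 1) x^k with r = 6 and k = 11:
C(16, 5) = 4368.

4368


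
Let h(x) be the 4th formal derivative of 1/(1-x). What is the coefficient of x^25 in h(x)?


Differentiating 4 times: d^4/dx^4 [1/(1-x)] = 4!/(1-x)^5.
The expansion 1/(1-x)^5 = sum_{k>=0} C(k+4, 4) x^k, so the coefficient of x^n in 4!/(1-x)^5 is 4! * C(n+4, 4).
For n = 25: 24 * C(29, 4) = 24 * 23751 = 570024

570024


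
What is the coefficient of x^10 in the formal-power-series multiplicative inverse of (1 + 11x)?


The inverse is 1/(1 + 11x). Apply the geometric identity 1/(1 - y) = sum_{k>=0} y^k with y = -11x:
1/(1 + 11x) = sum_{k>=0} (-11)^k x^k.
So the coefficient of x^10 is (-11)^10 = 25937424601.

25937424601


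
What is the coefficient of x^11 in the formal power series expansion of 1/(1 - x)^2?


The expansion 1/(1 - x)^r = sum_{k>=0} C(k + r - 1, r - 1) x^k follows from the multiset / negative-binomial theorem (or from repeated differentiation of the geometric series).
For r = 2 and k = 11:
C(12, 1) = 479001600 / (1 * 39916800) = 12.

12


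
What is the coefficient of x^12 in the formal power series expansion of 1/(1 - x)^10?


The negative binomial / multiset identity is
1/(1 - x)^r = sum_{k>=0} C(k + r - 1, r - 1) x^k.
Here r = 10 and k = 12, so the coefficient is
C(12 + 9, 9) = C(21, 9)
= 293930

293930


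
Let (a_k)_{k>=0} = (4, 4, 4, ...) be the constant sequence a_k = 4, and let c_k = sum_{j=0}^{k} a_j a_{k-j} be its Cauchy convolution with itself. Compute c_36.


Since a_j = 4 for all j >= 0, the convolution sum becomes
c_k = sum_{j=0}^{k} 4 * 4 = 16 * (k + 1).
Equivalently, the generating function of (a_k) is 4/(1 - x) and its square is 16/(1 - x)^2 = sum_{k>=0} 16(k + 1) x^k.
For k = 36: 16 * 37 = 592.

592


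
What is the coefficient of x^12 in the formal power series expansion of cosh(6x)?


The Maclaurin series is cosh(t) = sum_{m>=0} t^(2m) / (2m)!, so substituting t = 6x, only even powers of x are nonzero, with coefficient of x^(2m) equal to 6^(2m) / (2m)!.
For x^12 the coefficient is 6^12/12! = 2176782336/479001600 = 8748/1925.

8748/1925


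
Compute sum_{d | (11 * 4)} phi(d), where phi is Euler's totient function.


First, 11 * 4 = 44. One classical identity is sum_{d | n} phi(d) = n (each k in [1, n] has a unique gcd with n, and among the k's with gcd(k, n) = n/d there are phi(d) of them). So the sum equals 44. We also verify directly:
Divisors of 44: 1, 2, 4, 11, 22, 44.
phi values: 1, 1, 2, 10, 10, 20.
Sum = 44.

44


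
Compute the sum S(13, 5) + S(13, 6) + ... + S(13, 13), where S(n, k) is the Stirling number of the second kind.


By definition, S(n, k) counts partitions of an n-set into exactly k nonempty blocks.
Computing row n = 13 for k = 5..13:
S(13, k): 7508501, 9321312, 5715424, 1899612, 359502, 39325, 2431, 78, 1
Sum = 24846186.

24846186


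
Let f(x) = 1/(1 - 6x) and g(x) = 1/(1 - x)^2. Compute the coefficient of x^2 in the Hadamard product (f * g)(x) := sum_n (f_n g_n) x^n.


f has coefficients f_k = 6^k. For g = 1/(1 - x)^2 the coefficient is g_k = C(k + 1, 1) = k + 1. The Hadamard coefficient is (f * g)_k = 6^k * (k + 1).
For k = 2: 6^2 * 3 = 36 * 3 = 108.

108


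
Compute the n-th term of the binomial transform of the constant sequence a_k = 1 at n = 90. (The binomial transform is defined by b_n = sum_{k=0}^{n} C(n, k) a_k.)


With a_k = 1 for all k, b_n = sum_{k=0}^{n} C(n, k) = 2^n by the binomial theorem.
For n = 90: 2^90 = 1237940039285380274899124224.

1237940039285380274899124224


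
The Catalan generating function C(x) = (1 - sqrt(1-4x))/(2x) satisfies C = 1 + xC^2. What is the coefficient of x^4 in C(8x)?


Substituting x -> 8x scales the n-th coefficient by 8^n, so [x^4] C(8x) = 8^4 * C_4.
C_4 = C(2*4, 4)/(5) = 70/5 = 14.
So 8^4 * 14 = 4096 * 14 = 57344.

57344


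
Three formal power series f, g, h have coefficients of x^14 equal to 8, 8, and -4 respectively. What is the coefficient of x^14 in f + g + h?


Series addition is componentwise:
8 + 8 + -4
= 12

12


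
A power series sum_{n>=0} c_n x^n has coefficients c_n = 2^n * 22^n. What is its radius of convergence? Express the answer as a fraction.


By the root test (Cauchy-Hadamard), the radius is R = 1 / limsup_n |c_n|^(1/n).
Here |c_n|^(1/n) = (2^n * 22^n)^(1/n) = 2 * 22 = 44 for all n.
So R = 1/44 = 1/44.

1/44


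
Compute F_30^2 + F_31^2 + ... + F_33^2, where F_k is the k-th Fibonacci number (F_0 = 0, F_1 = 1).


There is a standard identity sum_{k=0}^{N} F_k^2 = F_N * F_{N+1} (proved inductively from the telescoping relation F_k^2 = F_k F_{k+1} - F_{k-1} F_k). Then
sum_{k=30}^{33} F_k^2 = F_33 F_34 - F_29 F_30.
Computing: F_33 = 3524578, F_34 = 5702887, F_29 = 514229, F_30 = 832040.
Sum = 3524578 * 5702887 - 514229 * 832040 = 19672410959526.

19672410959526


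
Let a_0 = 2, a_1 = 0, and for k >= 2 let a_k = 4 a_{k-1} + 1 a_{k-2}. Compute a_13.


Iterating the recurrence forward:
a_0 = 2
a_1 = 0
a_2 = 4*0 + 1*2 = 2
a_3 = 4*2 + 1*0 = 8
a_4 = 4*8 + 1*2 = 34
a_5 = 4*34 + 1*8 = 144
a_6 = 4*144 + 1*34 = 610
a_7 = 4*610 + 1*144 = 2584
a_8 = 4*2584 + 1*610 = 10946
a_9 = 4*10946 + 1*2584 = 46368
a_10 = 4*46368 + 1*10946 = 196418
a_11 = 4*196418 + 1*46368 = 832040
a_12 = 4*832040 + 1*196418 = 3524578
a_13 = 4*3524578 + 1*832040 = 14930352
So a_13 = 14930352.

14930352


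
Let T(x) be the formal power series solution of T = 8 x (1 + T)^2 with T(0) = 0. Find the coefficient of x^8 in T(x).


Apply the Lagrange inversion formula: if T = 8 x * phi(T) with phi(t) = (1 + t)^2, then [x^n] T = 8^n * (1/n) [t^(n-1)] phi(t)^n = 8^n * (1/n) [t^(n-1)] (1 + t)^(2n) = 8^n * (1/n) C(2n, n-1).
Using the identity C(2n, n-1) = C(2n, n) * n / (n+1), the unscaled factor equals C(2n, n) / (n+1) = C_n, the n-th Catalan number.
For n = 8: C_8 = C(16, 8) / 9 = 12870/9 = 1430.
With the 8^8 = 16777216 factor, the coefficient is 16777216 * 1430 = 23991418880.

23991418880


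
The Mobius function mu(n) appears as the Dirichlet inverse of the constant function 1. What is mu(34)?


34 = 2 * 17 (all distinct primes).
mu(34) = (-1)^2 = 1

1


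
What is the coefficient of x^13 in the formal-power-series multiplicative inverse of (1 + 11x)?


The inverse is 1/(1 + 11x). Apply the geometric identity 1/(1 - y) = sum_{k>=0} y^k with y = -11x:
1/(1 + 11x) = sum_{k>=0} (-11)^k x^k.
So the coefficient of x^13 is (-11)^13 = -34522712143931.

-34522712143931


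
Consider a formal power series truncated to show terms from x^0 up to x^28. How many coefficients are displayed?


From x^0 to x^28 inclusive, the count is 28 - 0 + 1 = 29.

29


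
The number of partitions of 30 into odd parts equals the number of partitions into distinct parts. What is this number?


Computing partitions of 30 into odd parts (1, 3, 5, ...):
Using the generating function prod_{k>=0} 1/(1-x^(2k+1)),
the count is 296

296


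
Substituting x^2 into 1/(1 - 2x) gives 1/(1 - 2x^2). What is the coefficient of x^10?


The coefficient of x^(2m) in 1/(1 - 2x^2) is 2^m.
With n = 10 = 2*5, the coefficient is 2^5 = 32.

32


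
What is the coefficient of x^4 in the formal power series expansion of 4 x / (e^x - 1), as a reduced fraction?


The exponential generating function for Bernoulli numbers is
x / (e^x - 1) = sum_{k>=0} B_k x^k / k!.
So the coefficient of x^4 in 4 x / (e^x - 1) is 4 B_4 / 4!.
Computing: B_4 = -1/30, 4! = 24, giving
4 * -1/30 / 24 = -1/180.

-1/180


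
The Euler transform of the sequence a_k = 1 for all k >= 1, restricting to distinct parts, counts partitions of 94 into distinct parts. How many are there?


Partitions of 94 into distinct parts can be computed via generating function.
Product (1+x)(1+x^2)(1+x^3)...
The coefficient of x^94 = 267968

267968


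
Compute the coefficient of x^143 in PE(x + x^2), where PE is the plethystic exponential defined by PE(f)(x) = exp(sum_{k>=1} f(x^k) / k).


With f(x) = x + x^2, the exponent is sum_{k>=1} (x^k + x^(2k)) / k = -ln(1 - x) - ln(1 - x^2). Exponentiating:
PE(x + x^2) = 1 / ((1 - x)(1 - x^2)).
This is the generating function for partitions of n into parts of size 1 or 2. The number of 2's can be any j in 0..71, and the rest are 1's, so
[x^143] = floor(143/2) + 1 = 72.

72


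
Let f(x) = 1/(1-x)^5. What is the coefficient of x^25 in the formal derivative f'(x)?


Differentiate: d/dx [ 1/(1-x)^r ] = r / (1-x)^(r+1).
Here r = 5, so f'(x) = 5 / (1-x)^6.
The expansion of 1/(1-x)^(r+1) has coefficient of x^n equal to C(n+r, r).
So the coefficient of x^25 in f'(x) is
5 * C(30, 5) = 5 * 142506 = 712530

712530


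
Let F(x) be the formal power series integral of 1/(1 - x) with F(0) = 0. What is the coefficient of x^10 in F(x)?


1/(1 - x) = sum_{k>=0} x^k. Integrating termwise and using F(0) = 0 gives
F(x) = sum_{k>=0} x^(k+1) / (k+1) = sum_{m>=1} x^m / m = -ln(1 - x).
So the coefficient of x^10 is 1/10 = 1/10.

1/10


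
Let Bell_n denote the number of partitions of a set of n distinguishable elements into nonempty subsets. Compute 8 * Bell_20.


Bell_20 can be computed from the Bell triangle or from Dobinski's identity Bell_n = (1/e) * sum_{k>=0} k^n / k!.
Computing Bell_20 = 51724158235372.
Then 8 * 51724158235372 = 413793265882976.

413793265882976


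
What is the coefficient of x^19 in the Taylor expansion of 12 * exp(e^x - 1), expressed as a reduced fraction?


exp(e^x - 1) = sum_{k>=0} Bell_k x^k / k!, where Bell_k is the k-th Bell number.
So the coefficient of x^19 is 12 * Bell_19 / 19!.
Computing: Bell_19 = 5832742205057 and 19! = 121645100408832000, giving
12 * 5832742205057/121645100408832000 = 5832742205057/10137091700736000.

5832742205057/10137091700736000


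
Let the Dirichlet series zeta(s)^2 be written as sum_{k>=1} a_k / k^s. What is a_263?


The Dirichlet convolution of the constant function 1 with itself gives (1 * 1)(k) = sum_{d | k} 1 = d(k), the number of positive divisors of k.
Since zeta(s) = sum_{k>=1} 1/k^s, we have zeta(s)^2 = sum_{k>=1} d(k)/k^s, so a_k = d(k).
For k = 263: the divisors are 1, 263.
Count = 2.

2


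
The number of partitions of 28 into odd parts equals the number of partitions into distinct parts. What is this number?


Computing partitions of 28 into odd parts (1, 3, 5, ...):
Using the generating function prod_{k>=0} 1/(1-x^(2k+1)),
the count is 222

222


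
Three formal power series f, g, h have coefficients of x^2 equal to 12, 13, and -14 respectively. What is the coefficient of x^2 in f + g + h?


Series addition is componentwise:
12 + 13 + -14
= 11

11


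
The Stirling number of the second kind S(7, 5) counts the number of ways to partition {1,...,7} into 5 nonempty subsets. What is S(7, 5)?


Using the explicit formula S(n,k) = (1/k!) sum_{j=0}^{k} (-1)^(k-j) C(k,j) j^n:
S(7, 5) = 140
Equivalently, S(n,k) is n! times the coefficient of x^n in the EGF (e^x - 1)^k / k!.

140


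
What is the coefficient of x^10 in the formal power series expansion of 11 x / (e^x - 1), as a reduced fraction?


The exponential generating function for Bernoulli numbers is
x / (e^x - 1) = sum_{k>=0} B_k x^k / k!.
So the coefficient of x^10 in 11 x / (e^x - 1) is 11 B_10 / 10!.
Computing: B_10 = 5/66, 10! = 3628800, giving
11 * 5/66 / 3628800 = 1/4354560.

1/4354560


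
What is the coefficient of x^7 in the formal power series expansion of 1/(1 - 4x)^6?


The general identity 1/(1 - c x)^r = sum_{k>=0} c^k C(k + r - 1, r - 1) x^k follows by substituting y = c x into 1/(1 - y)^r = sum_{k>=0} C(k + r - 1, r - 1) y^k.
For c = 4, r = 6, k = 7:
4^7 * C(12, 5) = 16384 * 792 = 12976128.

12976128


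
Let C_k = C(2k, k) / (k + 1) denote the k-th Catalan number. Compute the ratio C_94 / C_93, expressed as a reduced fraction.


Using C_k = (2k)! / (k! (k+1)!), the ratio C_{k+1}/C_k simplifies to
C_{k+1}/C_k = [(2k+2)! / ((k+1)! (k+2)!)] * [k! (k+1)! / (2k)!]
 = (2k+2)(2k+1) / ((k+1)(k+2)) = 2(2k+1) / (k+2).
For k = 93: 2(2*93 + 1) / (93 + 2) = 374/95 = 374/95.

374/95


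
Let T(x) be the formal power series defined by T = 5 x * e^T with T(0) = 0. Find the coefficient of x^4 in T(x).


Apply the Lagrange inversion formula: if T = 5 x * phi(T) with phi(t) = e^t, then
[x^n] T = 5^n * (1/n) [t^(n-1)] phi(t)^n = 5^n * (1/n) [t^(n-1)] e^(n t) = 5^n * (1/n) * n^(n-1) / (n-1)! = 5^n * n^(n-1) / n!.
When c = 1 this is the Cayley count of rooted labeled trees on n vertices, divided by n!.
For n = 4: 5^4 * 4^3 / 4! = 625 * 64/24 = 5000/3.

5000/3


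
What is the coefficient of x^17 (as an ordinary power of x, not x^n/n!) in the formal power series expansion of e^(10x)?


The exponential series is e^y = sum_{k>=0} y^k / k!. Substituting y = 10x gives
e^(10x) = sum_{k>=0} 10^k x^k / k!.
So the coefficient of x^n is a^n/n! with a = 10, n = 17:
10^17 / 17! = 100000000000000000/355687428096000 = 24414062500/86837751

24414062500/86837751


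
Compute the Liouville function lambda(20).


The Liouville function is lambda(k) = (-1)^Omega(k), where Omega(k) counts the prime factors of k with multiplicity.
Factoring: 20 = 2 * 2 * 5, so Omega(20) = 3.
lambda(20) = (-1)^3 = -1.

-1


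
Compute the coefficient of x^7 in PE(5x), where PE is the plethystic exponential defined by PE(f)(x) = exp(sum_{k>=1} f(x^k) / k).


With f(x) = 5x, the exponent is sum_{k>=1} 5 x^k / k = 5 * (-ln(1 - x)). Exponentiating:
PE(5x) = exp(-5 ln(1 - x)) = 1/(1 - x)^5.
By the negative binomial expansion, [x^n] 1/(1 - x)^5 = C(n + 4, 4).
For n = 7: C(11, 4) = 330.

330


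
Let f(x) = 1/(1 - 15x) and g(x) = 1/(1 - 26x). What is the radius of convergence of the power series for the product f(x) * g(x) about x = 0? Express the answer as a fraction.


The radius of 1/(1 - 15x) is 1/15 (nearest singularity at x = 1/15), and the radius of 1/(1 - 26x) is 1/26.
The product f(x)*g(x) = 1/((1 - 15x)(1 - 26x)) has singularities at both 1/15 and 1/26, so its radius of convergence is the distance to the nearest one:
min(1/15, 1/26) = 1/26.

1/26


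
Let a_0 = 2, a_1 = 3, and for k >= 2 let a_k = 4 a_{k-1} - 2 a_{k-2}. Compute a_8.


Iterating the recurrence forward:
a_0 = 2
a_1 = 3
a_2 = 4*3 - 2*2 = 8
a_3 = 4*8 - 2*3 = 26
a_4 = 4*26 - 2*8 = 88
a_5 = 4*88 - 2*26 = 300
a_6 = 4*300 - 2*88 = 1024
a_7 = 4*1024 - 2*300 = 3496
a_8 = 4*3496 - 2*1024 = 11936
So a_8 = 11936.

11936


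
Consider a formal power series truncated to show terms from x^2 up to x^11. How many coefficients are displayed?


From x^2 to x^11 inclusive, the count is 11 - 2 + 1 = 10.

10


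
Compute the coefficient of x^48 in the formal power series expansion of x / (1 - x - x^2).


Let f(x) = sum_{k>=0} a_k x^k. Multiplying f(x) * (1 - x - x^2) = x and matching coefficients gives a_0 = 0, a_1 = 1, and a_k = a_{k-1} + a_{k-2} for k >= 2. These are the Fibonacci numbers F_k.
Iterating from F_0 = 0, F_1 = 1:
F_0=0, F_1=1, F_2=1, F_3=2, F_4=3, F_5=5, F_6=8, F_7=13, F_8=21, F_9=34, ...
F_48 = 4807526976.

4807526976


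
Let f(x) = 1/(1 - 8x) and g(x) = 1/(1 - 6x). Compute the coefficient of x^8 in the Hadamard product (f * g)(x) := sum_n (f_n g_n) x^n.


f has coefficients f_k = 8^k and g has coefficients g_k = 6^k, so the Hadamard product has coefficient (f*g)_k = 8^k * 6^k = 48^k.
For k = 8: 48^8 = 28179280429056.

28179280429056


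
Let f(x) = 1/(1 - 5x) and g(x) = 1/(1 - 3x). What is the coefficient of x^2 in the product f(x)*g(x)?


The coefficient of x^n in f*g is the Cauchy product: sum_{k=0}^{n} a^k * b^(n-k).
With a=5, b=3, n=2:
sum_{k=0}^{2} 5^k * 3^(2-k)
= 49

49


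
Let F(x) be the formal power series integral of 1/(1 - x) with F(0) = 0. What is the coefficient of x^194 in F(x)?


1/(1 - x) = sum_{k>=0} x^k. Integrating termwise and using F(0) = 0 gives
F(x) = sum_{k>=0} x^(k+1) / (k+1) = sum_{m>=1} x^m / m = -ln(1 - x).
So the coefficient of x^194 is 1/194 = 1/194.

1/194


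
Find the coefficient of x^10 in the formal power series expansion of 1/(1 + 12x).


Write 1/(1 + c x) = 1/(1 - (-c) x) and apply the geometric-series identity
1/(1 - y) = sum_{k>=0} y^k to get 1/(1 + c x) = sum_{k>=0} (-c)^k x^k.
So the coefficient of x^k is (-c)^k = (-1)^k * c^k.
Here c = 12 and k = 10:
(-12)^10 = 1 * 61917364224 = 61917364224

61917364224


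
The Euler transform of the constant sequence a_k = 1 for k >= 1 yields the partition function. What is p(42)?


The Euler transform converts the sequence a_k = 1 into the number of integer partitions.
Using the recurrence or dynamic programming:
p(42) = 53174

53174


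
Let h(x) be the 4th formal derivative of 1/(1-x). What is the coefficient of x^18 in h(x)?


Differentiating 4 times: d^4/dx^4 [1/(1-x)] = 4!/(1-x)^5.
The expansion 1/(1-x)^5 = sum_{k>=0} C(k+4, 4) x^k, so the coefficient of x^n in 4!/(1-x)^5 is 4! * C(n+4, 4).
For n = 18: 24 * C(22, 4) = 24 * 7315 = 175560

175560


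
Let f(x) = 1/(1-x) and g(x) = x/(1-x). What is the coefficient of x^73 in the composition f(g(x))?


First simplify the composition: f(g(x)) = 1/(1 - x/(1-x)) = (1-x)/((1-x) - x) = (1-x)/(1-2x).
Now extract the coefficient. Write (1-x)/(1-2x) = 1/(1-2x) - x/(1-2x).
The coefficient of x^n in 1/(1-2x) is 2^n, and in x/(1-2x) is 2^(n-1) (for n >= 1).
So the coefficient of x^73 is 2^73 - 2^72 = 9444732965739290427392 - 4722366482869645213696 = 4722366482869645213696.

4722366482869645213696


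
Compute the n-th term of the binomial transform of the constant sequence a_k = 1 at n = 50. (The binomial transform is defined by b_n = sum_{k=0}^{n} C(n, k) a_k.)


With a_k = 1 for all k, b_n = sum_{k=0}^{n} C(n, k) = 2^n by the binomial theorem.
For n = 50: 2^50 = 1125899906842624.

1125899906842624


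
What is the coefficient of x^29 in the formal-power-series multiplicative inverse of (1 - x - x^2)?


Let the inverse be f(x) = sum_{k>=0} a_k x^k. From f(x) * (1 - x - x^2) = 1 and matching coefficients:
 x^0: a_0 = 1.
 x^1: a_1 - a_0 = 0, so a_1 = 1.
 x^k (k >= 2): a_k - a_{k-1} - a_{k-2} = 0, i.e. a_k = a_{k-1} + a_{k-2}.
This is the Fibonacci-type recurrence shifted so that a_0 = a_1 = 1.
Iterating: a_0=1, a_1=1, a_2=2, a_3=3, a_4=5, a_5=8, a_6=13, a_7=21, a_8=34, a_9=55, ...
a_29 = 832040.

832040


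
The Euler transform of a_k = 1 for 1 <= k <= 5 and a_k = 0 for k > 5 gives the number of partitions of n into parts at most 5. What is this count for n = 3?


Partitions of 3 into parts at most 5:
Using generating function (1-x)^(-1)(1-x^2)^(-1)...(1-x^5)^(-1),
the coefficient of x^3 = 3

3


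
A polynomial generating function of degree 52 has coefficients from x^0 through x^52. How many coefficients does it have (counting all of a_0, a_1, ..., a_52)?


A polynomial of degree 52 takes the form a_0 + a_1 x + ... + a_52 x^52.
The number of coefficients is 52 + 1 = 53.

53


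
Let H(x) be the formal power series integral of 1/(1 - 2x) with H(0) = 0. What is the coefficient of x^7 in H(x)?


1/(1 - 2x) = sum_{k>=0} 2^k x^k. Integrating termwise with H(0) = 0:
H(x) = sum_{k>=0} 2^k x^(k+1) / (k+1) = sum_{m>=1} 2^(m-1) x^m / m.
For m = 7: 2^6/7 = 64/7 = 64/7.

64/7


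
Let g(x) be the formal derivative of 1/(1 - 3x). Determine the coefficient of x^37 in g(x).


Differentiate termwise: d/dx sum_{k>=0} 3^k x^k = sum_{k>=1} k 3^k x^(k-1) = sum_{j>=0} (j+1) 3^(j+1) x^j.
Equivalently, d/dx [1/(1 - 3x)] = 3/(1 - 3x)^2.
For j = 37: 38 * 3^38 = 38 * 1350851717672992089 = 51332365271573699382.

51332365271573699382


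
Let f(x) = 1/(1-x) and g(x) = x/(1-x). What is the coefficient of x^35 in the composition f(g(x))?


First simplify the composition: f(g(x)) = 1/(1 - x/(1-x)) = (1-x)/((1-x) - x) = (1-x)/(1-2x).
Now extract the coefficient. Write (1-x)/(1-2x) = 1/(1-2x) - x/(1-2x).
The coefficient of x^n in 1/(1-2x) is 2^n, and in x/(1-2x) is 2^(n-1) (for n >= 1).
So the coefficient of x^35 is 2^35 - 2^34 = 34359738368 - 17179869184 = 17179869184.

17179869184


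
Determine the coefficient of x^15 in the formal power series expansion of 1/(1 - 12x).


The geometric series identity gives 1/(1 - c x) = sum_{k>=0} c^k x^k, so the coefficient of x^k is c^k.
Here c = 12 and k = 15.
Computing: 12^15 = 15407021574586368

15407021574586368


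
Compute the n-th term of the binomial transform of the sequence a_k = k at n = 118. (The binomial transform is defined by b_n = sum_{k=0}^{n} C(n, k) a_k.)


With a_k = k, b_n = sum_{k=0}^{n} C(n, k) k. Using k * C(n, k) = n * C(n-1, k-1) gives b_n = n * sum_{k>=1} C(n-1, k-1) = n * 2^(n-1).
For n = 118: 118 * 2^117 = 118 * 166153499473114484112975882535043072 = 19606112937827509125331154139135082496.

19606112937827509125331154139135082496


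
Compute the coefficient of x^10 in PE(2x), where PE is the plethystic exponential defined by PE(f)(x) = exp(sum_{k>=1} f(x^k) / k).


With f(x) = 2x, the exponent is sum_{k>=1} 2 x^k / k = 2 * (-ln(1 - x)). Exponentiating:
PE(2x) = exp(-2 ln(1 - x)) = 1/(1 - x)^2.
By the negative binomial expansion, [x^n] 1/(1 - x)^2 = C(n + 1, 1).
For n = 10: C(11, 1) = 11.

11


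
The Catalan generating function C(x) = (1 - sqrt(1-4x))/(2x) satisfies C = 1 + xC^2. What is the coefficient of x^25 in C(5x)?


Substituting x -> 5x scales the n-th coefficient by 5^n, so [x^25] C(5x) = 5^25 * C_25.
C_25 = C(2*25, 25)/(26) = 126410606437752/26 = 4861946401452.
So 5^25 * 4861946401452 = 298023223876953125 * 4861946401452 = 1448972940877676010131835937500.

1448972940877676010131835937500


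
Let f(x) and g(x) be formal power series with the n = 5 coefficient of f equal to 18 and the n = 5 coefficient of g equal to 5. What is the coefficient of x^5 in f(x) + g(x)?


Addition of formal power series is termwise.
The coefficient of x^5 in f + g = 18 + 5
= 23

23


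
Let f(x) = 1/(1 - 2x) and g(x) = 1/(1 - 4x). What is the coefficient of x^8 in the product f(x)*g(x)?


The coefficient of x^n in f*g is the Cauchy product: sum_{k=0}^{n} a^k * b^(n-k).
With a=2, b=4, n=8:
sum_{k=0}^{8} 2^k * 4^(8-k)
= 130816

130816


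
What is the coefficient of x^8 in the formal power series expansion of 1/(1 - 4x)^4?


The general identity 1/(1 - c x)^r = sum_{k>=0} c^k C(k + r - 1, r - 1) x^k follows by substituting y = c x into 1/(1 - y)^r = sum_{k>=0} C(k + r - 1, r - 1) y^k.
For c = 4, r = 4, k = 8:
4^8 * C(11, 3) = 65536 * 165 = 10813440.

10813440


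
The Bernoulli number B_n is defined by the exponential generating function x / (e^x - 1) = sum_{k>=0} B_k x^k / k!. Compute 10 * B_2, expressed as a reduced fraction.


Bernoulli numbers can also be computed recursively via B_0 = 1 and sum_{j=0}^{m} C(m+1, j) B_j = 0 for m >= 1. Odd-index Bernoulli numbers vanish for k >= 3.
Computing B_2 = 1/6, so 10 * B_2 = 10 * 1/6 = 5/3.

5/3


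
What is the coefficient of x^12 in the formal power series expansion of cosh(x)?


The Maclaurin series is cosh(t) = sum_{m>=0} t^(2m) / (2m)!, so substituting t = x, only even powers of x are nonzero, with coefficient of x^(2m) equal to 1 / (2m)!.
For x^12 the coefficient is 1/12! = 1/479001600 = 1/479001600.

1/479001600


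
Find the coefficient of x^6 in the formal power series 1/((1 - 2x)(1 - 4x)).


By partial fractions or Cauchy convolution:
The coefficient equals sum_{k=0}^{6} 2^k * 4^(6-k).
= 8128

8128


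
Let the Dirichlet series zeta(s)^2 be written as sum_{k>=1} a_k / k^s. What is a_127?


The Dirichlet convolution of the constant function 1 with itself gives (1 * 1)(k) = sum_{d | k} 1 = d(k), the number of positive divisors of k.
Since zeta(s) = sum_{k>=1} 1/k^s, we have zeta(s)^2 = sum_{k>=1} d(k)/k^s, so a_k = d(k).
For k = 127: the divisors are 1, 127.
Count = 2.

2


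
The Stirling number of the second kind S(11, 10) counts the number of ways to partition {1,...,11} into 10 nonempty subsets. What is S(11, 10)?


Using the explicit formula S(n,k) = (1/k!) sum_{j=0}^{k} (-1)^(k-j) C(k,j) j^n:
S(11, 10) = 55
Equivalently, S(n,k) is n! times the coefficient of x^n in the EGF (e^x - 1)^k / k!.

55


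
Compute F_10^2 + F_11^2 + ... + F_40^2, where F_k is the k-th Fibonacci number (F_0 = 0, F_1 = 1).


There is a standard identity sum_{k=0}^{N} F_k^2 = F_N * F_{N+1} (proved inductively from the telescoping relation F_k^2 = F_k F_{k+1} - F_{k-1} F_k). Then
sum_{k=10}^{40} F_k^2 = F_40 F_41 - F_9 F_10.
Computing: F_40 = 102334155, F_41 = 165580141, F_9 = 34, F_10 = 55.
Sum = 102334155 * 165580141 - 34 * 55 = 16944503814013985.

16944503814013985


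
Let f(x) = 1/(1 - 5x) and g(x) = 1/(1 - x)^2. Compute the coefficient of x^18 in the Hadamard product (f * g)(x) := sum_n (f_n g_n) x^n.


f has coefficients f_k = 5^k. For g = 1/(1 - x)^2 the coefficient is g_k = C(k + 1, 1) = k + 1. The Hadamard coefficient is (f * g)_k = 5^k * (k + 1).
For k = 18: 5^18 * 19 = 3814697265625 * 19 = 72479248046875.

72479248046875


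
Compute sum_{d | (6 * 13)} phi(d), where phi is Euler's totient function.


First, 6 * 13 = 78. One classical identity is sum_{d | n} phi(d) = n (each k in [1, n] has a unique gcd with n, and among the k's with gcd(k, n) = n/d there are phi(d) of them). So the sum equals 78. We also verify directly:
Divisors of 78: 1, 2, 3, 6, 13, 26, 39, 78.
phi values: 1, 1, 2, 2, 12, 12, 24, 24.
Sum = 78.

78


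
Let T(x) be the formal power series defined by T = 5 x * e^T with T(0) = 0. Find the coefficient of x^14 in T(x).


Apply the Lagrange inversion formula: if T = 5 x * phi(T) with phi(t) = e^t, then
[x^n] T = 5^n * (1/n) [t^(n-1)] phi(t)^n = 5^n * (1/n) [t^(n-1)] e^(n t) = 5^n * (1/n) * n^(n-1) / (n-1)! = 5^n * n^(n-1) / n!.
When c = 1 this is the Cayley count of rooted labeled trees on n vertices, divided by n!.
For n = 14: 5^14 * 14^13 / 14! = 6103515625 * 793714773254144/87178291200 = 1930983147460937500/34749.

1930983147460937500/34749


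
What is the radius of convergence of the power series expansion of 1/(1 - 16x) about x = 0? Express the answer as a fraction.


Expanding 1/(1 - 16x) = sum_{k>=0} 16^k x^k, the series converges when |16x| < 1, i.e., |x| < 1/16.
So the radius of convergence is 1/16 = 1/16.

1/16


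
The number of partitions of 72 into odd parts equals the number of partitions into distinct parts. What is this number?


Computing partitions of 72 into odd parts (1, 3, 5, ...):
Using the generating function prod_{k>=0} 1/(1-x^(2k+1)),
the count is 36352

36352


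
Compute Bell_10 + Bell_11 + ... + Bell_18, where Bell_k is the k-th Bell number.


Recall Bell_k counts set partitions of a k-set (with Bell_0 = 1 by convention).
Bell_10 through Bell_18: 115975, 678570, 4213597, 27644437, 190899322, 1382958545, 10480142147, 82864869804, 682076806159
Sum = 115975 + 678570 + 4213597 + 27644437 + 190899322 + 1382958545 + 10480142147 + 82864869804 + 682076806159 = 777028328556.

777028328556


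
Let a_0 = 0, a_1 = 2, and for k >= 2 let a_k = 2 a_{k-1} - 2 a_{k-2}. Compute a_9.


Iterating the recurrence forward:
a_0 = 0
a_1 = 2
a_2 = 2*2 - 2*0 = 4
a_3 = 2*4 - 2*2 = 4
a_4 = 2*4 - 2*4 = 0
a_5 = 2*0 - 2*4 = -8
a_6 = 2*-8 - 2*0 = -16
a_7 = 2*-16 - 2*-8 = -16
a_8 = 2*-16 - 2*-16 = 0
a_9 = 2*0 - 2*-16 = 32
So a_9 = 32.

32


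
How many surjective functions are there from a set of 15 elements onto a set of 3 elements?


By inclusion-exclusion on which target elements are missed, the number of surjections from an n-set onto a k-set is
surj(n, k) = sum_{j=0}^{k} (-1)^j C(k, j) (k - j)^n.
Equivalently surj(n, k) = k! * S(n, k), where S(n, k) is the Stirling number of the second kind.
For n = 15, k = 3:
S(15, 3) = 2375101, so
surj = 3! * 2375101 = 6 * 2375101 = 14250606.

14250606


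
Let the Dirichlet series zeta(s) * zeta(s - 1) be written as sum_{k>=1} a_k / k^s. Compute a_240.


Convolution gives a_k = sum_{d | k} d * 1 = sum_{d | k} d = sigma(k), the sum of positive divisors of k.
For k = 240, the divisors are 1, 2, 3, 4, 5, 6, 8, 10, 12, 15, 16, 20, 24, 30, 40, 48, 60, 80, 120, 240, so
sigma(240) = 1 + 2 + 3 + 4 + 5 + 6 + 8 + 10 + 12 + 15 + 16 + 20 + 24 + 30 + 40 + 48 + 60 + 80 + 120 + 240 = 744.

744


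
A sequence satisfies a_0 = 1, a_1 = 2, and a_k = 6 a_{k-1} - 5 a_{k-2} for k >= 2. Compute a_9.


The characteristic equation is t^2 - 6 t + 5 = 0, with roots r_1 = 5 and r_2 = 1 (so c_1 = r_1 + r_2, c_2 = -r_1 r_2 as required).
One can use the closed form a_n = A r_1^n + B r_2^n, but direct iteration is more reliable:
a_0 = 1, a_1 = 2, a_2 = 7, a_3 = 32, a_4 = 157, a_5 = 782, a_6 = 3907, a_7 = 19532, a_8 = 97657, a_9 = 488282.
So a_9 = 488282.

488282


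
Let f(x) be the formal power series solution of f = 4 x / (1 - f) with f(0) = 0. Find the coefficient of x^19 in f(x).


Apply Lagrange inversion: f = 4 x * phi(f) with phi(t) = 1/(1 - t), so
[x^n] f = 4^n * (1/n) [t^(n-1)] phi(t)^n = 4^n * (1/n) [t^(n-1)] (1 - t)^(-n) = 4^n * (1/n) C(2n - 2, n - 1) = 4^n * C_{n-1}.
For n = 19: C_18 = C(36, 18) / 19 = 9075135300/19 = 477638700.
With the 4^19 = 274877906944 factor, the coefficient is 274877906944 * 477638700 = 131292326131453132800.

131292326131453132800


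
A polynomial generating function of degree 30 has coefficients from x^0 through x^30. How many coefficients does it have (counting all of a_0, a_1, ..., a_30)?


A polynomial of degree 30 takes the form a_0 + a_1 x + ... + a_30 x^30.
The number of coefficients is 30 + 1 = 31.

31


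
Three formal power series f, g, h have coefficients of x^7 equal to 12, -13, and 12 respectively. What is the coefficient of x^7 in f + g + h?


Series addition is componentwise:
12 + -13 + 12
= 11

11


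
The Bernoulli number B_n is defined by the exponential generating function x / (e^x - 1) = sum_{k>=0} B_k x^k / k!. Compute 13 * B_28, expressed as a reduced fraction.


Bernoulli numbers can also be computed recursively via B_0 = 1 and sum_{j=0}^{m} C(m+1, j) B_j = 0 for m >= 1. Odd-index Bernoulli numbers vanish for k >= 3.
Computing B_28 = -23749461029/870, so 13 * B_28 = 13 * -23749461029/870 = -308742993377/870.

-308742993377/870


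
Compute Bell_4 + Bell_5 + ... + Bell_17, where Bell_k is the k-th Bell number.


Recall Bell_k counts set partitions of a k-set (with Bell_0 = 1 by convention).
Bell_4 through Bell_17: 15, 52, 203, 877, 4140, 21147, 115975, 678570, 4213597, 27644437, 190899322, 1382958545, 10480142147, 82864869804
Sum = 15 + 52 + 203 + 877 + 4140 + 21147 + 115975 + 678570 + 4213597 + 27644437 + 190899322 + 1382958545 + 10480142147 + 82864869804 = 94951548831.

94951548831


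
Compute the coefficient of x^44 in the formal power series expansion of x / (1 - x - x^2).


Let f(x) = sum_{k>=0} a_k x^k. Multiplying f(x) * (1 - x - x^2) = x and matching coefficients gives a_0 = 0, a_1 = 1, and a_k = a_{k-1} + a_{k-2} for k >= 2. These are the Fibonacci numbers F_k.
Iterating from F_0 = 0, F_1 = 1:
F_0=0, F_1=1, F_2=1, F_3=2, F_4=3, F_5=5, F_6=8, F_7=13, F_8=21, F_9=34, ...
F_44 = 701408733.

701408733


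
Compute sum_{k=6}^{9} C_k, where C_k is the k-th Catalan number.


C_6 through C_9: 132, 429, 1430, 4862
Sum = 132 + 429 + 1430 + 4862
= 6853

6853


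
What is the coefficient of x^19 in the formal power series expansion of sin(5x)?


The Maclaurin series is sin(t) = sum_{k>=0} (-1)^k t^(2k+1) / (2k+1)!, so substituting t = 5x, only odd powers of x are nonzero, with coefficient of x^(2k+1) equal to (-1)^k 5^(2k+1) / (2k+1)!.
Write 19 = 2*9 + 1, giving the coefficient (-1)^9 * 5^19 / 19! = -19073486328125/121645100408832000 = -152587890625/973160803270656.

-152587890625/973160803270656


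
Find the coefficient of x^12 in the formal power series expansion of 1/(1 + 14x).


Write 1/(1 + c x) = 1/(1 - (-c) x) and apply the geometric-series identity
1/(1 - y) = sum_{k>=0} y^k to get 1/(1 + c x) = sum_{k>=0} (-c)^k x^k.
So the coefficient of x^k is (-c)^k = (-1)^k * c^k.
Here c = 14 and k = 12:
(-14)^12 = 1 * 56693912375296 = 56693912375296

56693912375296


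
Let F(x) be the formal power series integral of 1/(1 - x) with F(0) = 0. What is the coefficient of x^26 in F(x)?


1/(1 - x) = sum_{k>=0} x^k. Integrating termwise and using F(0) = 0 gives
F(x) = sum_{k>=0} x^(k+1) / (k+1) = sum_{m>=1} x^m / m = -ln(1 - x).
So the coefficient of x^26 is 1/26 = 1/26.

1/26


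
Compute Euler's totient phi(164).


phi(n) counts integers in [1, n] coprime to n. Using the multiplicative formula phi(n) = n * prod_{p | n} (1 - 1/p):
164 = 2^2 * 41, so
phi(164) = 164 * (1 - 1/2) * (1 - 1/41) = 80.

80


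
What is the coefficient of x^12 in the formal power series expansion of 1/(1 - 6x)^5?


The general identity 1/(1 - c x)^r = sum_{k>=0} c^k C(k + r - 1, r - 1) x^k follows by substituting y = c x into 1/(1 - y)^r = sum_{k>=0} C(k + r - 1, r - 1) y^k.
For c = 6, r = 5, k = 12:
6^12 * C(16, 4) = 2176782336 * 1820 = 3961743851520.

3961743851520


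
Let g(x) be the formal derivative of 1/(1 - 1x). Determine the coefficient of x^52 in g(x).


Differentiate termwise: d/dx sum_{k>=0} 1^k x^k = sum_{k>=1} k 1^k x^(k-1) = sum_{j>=0} (j+1) 1^(j+1) x^j.
Equivalently, d/dx [1/(1 - 1x)] = 1/(1 - 1x)^2.
For j = 52: 53 * 1^53 = 53 * 1 = 53.

53


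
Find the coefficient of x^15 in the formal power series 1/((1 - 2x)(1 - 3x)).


By partial fractions or Cauchy convolution:
The coefficient equals sum_{k=0}^{15} 2^k * 3^(15-k).
= 42981185

42981185


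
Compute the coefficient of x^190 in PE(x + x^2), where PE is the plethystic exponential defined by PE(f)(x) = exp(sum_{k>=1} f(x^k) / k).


With f(x) = x + x^2, the exponent is sum_{k>=1} (x^k + x^(2k)) / k = -ln(1 - x) - ln(1 - x^2). Exponentiating:
PE(x + x^2) = 1 / ((1 - x)(1 - x^2)).
This is the generating function for partitions of n into parts of size 1 or 2. The number of 2's can be any j in 0..95, and the rest are 1's, so
[x^190] = floor(190/2) + 1 = 96.

96


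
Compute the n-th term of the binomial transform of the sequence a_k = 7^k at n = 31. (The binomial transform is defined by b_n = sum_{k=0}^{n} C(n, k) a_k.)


With a_k = 7^k, b_n = sum_{k=0}^{n} C(n, k) 7^k = (1 + 7)^n by the binomial theorem.
For n = 31: (1 + 7)^31 = 8^31 = 9903520314283042199192993792.

9903520314283042199192993792


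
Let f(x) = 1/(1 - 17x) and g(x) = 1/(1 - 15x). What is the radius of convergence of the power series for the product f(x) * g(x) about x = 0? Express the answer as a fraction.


The radius of 1/(1 - 17x) is 1/17 (nearest singularity at x = 1/17), and the radius of 1/(1 - 15x) is 1/15.
The product f(x)*g(x) = 1/((1 - 17x)(1 - 15x)) has singularities at both 1/17 and 1/15, so its radius of convergence is the distance to the nearest one:
min(1/17, 1/15) = 1/17.

1/17


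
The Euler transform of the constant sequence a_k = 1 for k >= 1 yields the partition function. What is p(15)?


The Euler transform converts the sequence a_k = 1 into the number of integer partitions.
Using the recurrence or dynamic programming:
p(15) = 176

176


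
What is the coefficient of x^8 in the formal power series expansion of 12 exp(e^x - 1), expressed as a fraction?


exp(e^x - 1) is the exponential generating function for the Bell numbers Bell_k: exp(e^x - 1) = sum_{k>=0} Bell_k x^k / k!.
So the coefficient of x^8 in 12 exp(e^x - 1) is 12 Bell_8 / 8!.
Computing: Bell_8 = 4140 and 8! = 40320, giving
12 * 4140/40320 = 69/56.

69/56


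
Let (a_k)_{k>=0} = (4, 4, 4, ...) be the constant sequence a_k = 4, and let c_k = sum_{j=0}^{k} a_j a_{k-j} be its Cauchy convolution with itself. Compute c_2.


Since a_j = 4 for all j >= 0, the convolution sum becomes
c_k = sum_{j=0}^{k} 4 * 4 = 16 * (k + 1).
Equivalently, the generating function of (a_k) is 4/(1 - x) and its square is 16/(1 - x)^2 = sum_{k>=0} 16(k + 1) x^k.
For k = 2: 16 * 3 = 48.

48


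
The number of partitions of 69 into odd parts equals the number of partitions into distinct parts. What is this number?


Computing partitions of 69 into odd parts (1, 3, 5, ...):
Using the generating function prod_{k>=0} 1/(1-x^(2k+1)),
the count is 27130

27130


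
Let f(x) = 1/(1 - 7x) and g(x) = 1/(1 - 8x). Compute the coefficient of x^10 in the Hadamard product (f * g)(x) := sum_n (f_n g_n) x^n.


f has coefficients f_k = 7^k and g has coefficients g_k = 8^k, so the Hadamard product has coefficient (f*g)_k = 7^k * 8^k = 56^k.
For k = 10: 56^10 = 303305489096114176.

303305489096114176


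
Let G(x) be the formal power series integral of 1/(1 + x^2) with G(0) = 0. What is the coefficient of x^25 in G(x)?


1/(1 + x^2) = sum_{j>=0} (-1)^j x^(2j). Integrating termwise with G(0) = 0:
G(x) = sum_{j>=0} (-1)^j x^(2j+1) / (2j+1) = arctan(x).
Only odd powers are nonzero. For x^25 write 25 = 2*12 + 1, giving
(-1)^12 / 25 = 1/25 = 1/25.

1/25


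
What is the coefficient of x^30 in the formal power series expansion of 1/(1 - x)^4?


The negative binomial / multiset identity is
1/(1 - x)^r = sum_{k>=0} C(k + r - 1, r - 1) x^k.
Here r = 4 and k = 30, so the coefficient is
C(30 + 3, 3) = C(33, 3)
= 5456

5456


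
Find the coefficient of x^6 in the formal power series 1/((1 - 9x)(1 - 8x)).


By partial fractions or Cauchy convolution:
The coefficient equals sum_{k=0}^{6} 9^k * 8^(6-k).
= 2685817

2685817


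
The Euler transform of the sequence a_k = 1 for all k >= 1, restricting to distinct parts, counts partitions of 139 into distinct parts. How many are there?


Partitions of 139 into distinct parts can be computed via generating function.
Product (1+x)(1+x^2)(1+x^3)...
The coefficient of x^139 = 8953856

8953856


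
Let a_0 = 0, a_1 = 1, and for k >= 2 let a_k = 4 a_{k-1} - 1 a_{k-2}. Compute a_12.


Iterating the recurrence forward:
a_0 = 0
a_1 = 1
a_2 = 4*1 - 1*0 = 4
a_3 = 4*4 - 1*1 = 15
a_4 = 4*15 - 1*4 = 56
a_5 = 4*56 - 1*15 = 209
a_6 = 4*209 - 1*56 = 780
a_7 = 4*780 - 1*209 = 2911
a_8 = 4*2911 - 1*780 = 10864
a_9 = 4*10864 - 1*2911 = 40545
a_10 = 4*40545 - 1*10864 = 151316
a_11 = 4*151316 - 1*40545 = 564719
a_12 = 4*564719 - 1*151316 = 2107560
So a_12 = 2107560.

2107560


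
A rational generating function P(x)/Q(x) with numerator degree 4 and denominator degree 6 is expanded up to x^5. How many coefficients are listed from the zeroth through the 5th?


Expanding up to x^5 gives the coefficients for x^0, x^1, ..., x^5.
That is 5 + 1 = 6 coefficients in total.

6


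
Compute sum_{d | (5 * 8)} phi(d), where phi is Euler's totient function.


First, 5 * 8 = 40. One classical identity is sum_{d | n} phi(d) = n (each k in [1, n] has a unique gcd with n, and among the k's with gcd(k, n) = n/d there are phi(d) of them). So the sum equals 40. We also verify directly:
Divisors of 40: 1, 2, 4, 5, 8, 10, 20, 40.
phi values: 1, 1, 2, 4, 4, 4, 8, 16.
Sum = 40.

40
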